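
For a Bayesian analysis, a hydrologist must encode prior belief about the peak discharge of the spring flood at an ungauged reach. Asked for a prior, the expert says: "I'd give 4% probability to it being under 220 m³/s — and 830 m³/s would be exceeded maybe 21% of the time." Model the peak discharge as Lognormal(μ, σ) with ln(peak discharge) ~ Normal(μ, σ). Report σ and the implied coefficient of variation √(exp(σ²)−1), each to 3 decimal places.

σ ≈ 0.519, CV ≈ 0.556

If T ~ Lognormal(μ,σ) then ln T ~ Normal(μ,σ), so the p-quantile of ln T is μ + z_p·σ.
ln(220) = 5.394 and ln(830) = 6.721; z_{0.04} = -1.751, z_{0.79} = 0.8064.
σ = (6.721 − 5.394)/(0.8064 − (-1.751)) = 0.519.
μ = 5.394 − (-1.751)·0.519 = 6.303.
CV = √(exp(σ²)−1) = √(exp(0.2696)−1) = 0.556.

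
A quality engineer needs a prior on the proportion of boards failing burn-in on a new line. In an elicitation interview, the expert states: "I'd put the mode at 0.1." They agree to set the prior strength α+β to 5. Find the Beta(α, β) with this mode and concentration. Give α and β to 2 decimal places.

α = 1.30, β = 3.70

For α,β > 1 the Beta mode is (α−1)/(α+β−2). With α+β = 5, the mode is (α−1)/3.
Set (α−1)/3 = 0.1 → α = 1 + 0.1·3 = 1.30.
β = 5 − α = 3.70.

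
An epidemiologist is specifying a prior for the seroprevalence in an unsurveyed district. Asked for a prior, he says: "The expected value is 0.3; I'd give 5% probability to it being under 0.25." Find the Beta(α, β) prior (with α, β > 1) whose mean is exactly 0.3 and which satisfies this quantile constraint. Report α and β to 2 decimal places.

With mean 0.3 fixed, write α = 0.3s, β = 0.7s where s = α+β.
Need P(θ < 0.25) = 0.05 under Beta(0.3s, 0.7s). Normal approximation: (q−m)/√(m(1−m)/s) ≈ z_{0.05} = -1.64, so s ≈ 0.3·0.7·(-1.64)²/(0.25−0.3)² = 227.3.
At s = 227.3: P(θ<0.25) ≈ 0.046. Adjusting to match 0.05 gives s ≈ 216.97.
So α = 0.3·216.97 ≈ 65.09, β = 0.7·216.97 ≈ 151.88.

α ≈ 65.09, β ≈ 151.88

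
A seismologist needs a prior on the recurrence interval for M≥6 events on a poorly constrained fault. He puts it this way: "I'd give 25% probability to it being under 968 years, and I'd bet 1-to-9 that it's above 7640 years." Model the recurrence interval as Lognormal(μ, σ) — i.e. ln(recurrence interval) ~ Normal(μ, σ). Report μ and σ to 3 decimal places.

If T ~ Lognormal(μ,σ) then ln T ~ Normal(μ,σ), so the p-quantile of ln T is μ + z_p·σ.
ln(968) = 6.875 and ln(7640) = 8.941; z_{0.25} = -0.6745, z_{0.9} = 1.282.
σ = (8.941 − 6.875)/(1.282 − (-0.6745)) = 1.056.
μ = 6.875 − (-0.6745)·1.056 = 7.588.

μ ≈ 7.588, σ ≈ 1.056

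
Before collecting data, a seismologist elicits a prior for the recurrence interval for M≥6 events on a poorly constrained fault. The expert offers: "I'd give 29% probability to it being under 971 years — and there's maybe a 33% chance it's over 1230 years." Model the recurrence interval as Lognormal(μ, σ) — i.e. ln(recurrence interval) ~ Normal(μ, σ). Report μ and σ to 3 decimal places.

If T ~ Lognormal(μ,σ) then ln T ~ Normal(μ,σ), so the p-quantile of ln T is μ + z_p·σ.
ln(971) = 6.878 and ln(1230) = 7.115; z_{0.29} = -0.5534, z_{0.67} = 0.4399.
σ = (7.115 − 6.878)/(0.4399 − (-0.5534)) = 0.238.
μ = 6.878 − (-0.5534)·0.238 = 7.010.

μ ≈ 7.010, σ ≈ 0.238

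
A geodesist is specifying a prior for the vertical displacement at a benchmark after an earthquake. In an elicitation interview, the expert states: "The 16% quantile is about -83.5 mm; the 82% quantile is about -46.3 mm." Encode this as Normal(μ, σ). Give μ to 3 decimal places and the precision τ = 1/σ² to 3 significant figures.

μ = -64.130, τ = 0.00264

The p-quantile of Normal(μ,σ) is μ + z_p·σ, with z_{0.16} = -0.9945 and z_{0.82} = 0.9154.
Eliminate σ: μ = (z₂·x₁ − z₁·x₂)/(z₂ − z₁) = (0.9154·-83.5 − (-0.9945)·-46.3)/1.91 = -64.130.
Then σ = (x₂ − x₁)/(z₂ − z₁) = (-46.3 − -83.5)/1.91 = 19.478.
Precision τ = 1/σ² = 1/19.48² = 0.00264.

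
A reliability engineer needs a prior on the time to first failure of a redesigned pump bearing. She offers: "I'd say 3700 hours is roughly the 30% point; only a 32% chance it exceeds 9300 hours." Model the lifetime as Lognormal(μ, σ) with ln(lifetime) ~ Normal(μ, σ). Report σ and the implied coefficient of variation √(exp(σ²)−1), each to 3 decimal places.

If T ~ Lognormal(μ,σ) then ln T ~ Normal(μ,σ), so the p-quantile of ln T is μ + z_p·σ.
ln(3700) = 8.216 and ln(9300) = 9.138; z_{0.3} = -0.5244, z_{0.68} = 0.4677.
σ = (9.138 − 8.216)/(0.4677 − (-0.5244)) = 0.929.
μ = 8.216 − (-0.5244)·0.929 = 8.703.
CV = √(exp(σ²)−1) = √(exp(0.8631)−1) = 1.171.

σ ≈ 0.929, CV ≈ 1.171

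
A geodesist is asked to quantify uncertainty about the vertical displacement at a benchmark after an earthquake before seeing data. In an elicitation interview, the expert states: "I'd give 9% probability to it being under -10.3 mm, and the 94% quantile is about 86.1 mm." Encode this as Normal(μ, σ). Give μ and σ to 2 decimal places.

μ = 34.34, σ = 33.29

The p-quantile of Normal(μ,σ) is μ + z_p·σ, with z_{0.09} = -1.341 and z_{0.94} = 1.555.
Eliminate σ: μ = (z₂·x₁ − z₁·x₂)/(z₂ − z₁) = (1.555·-10.3 − (-1.341)·86.1)/2.896 = 34.34.
Then σ = (x₂ − x₁)/(z₂ − z₁) = (86.1 − -10.3)/2.896 = 33.29.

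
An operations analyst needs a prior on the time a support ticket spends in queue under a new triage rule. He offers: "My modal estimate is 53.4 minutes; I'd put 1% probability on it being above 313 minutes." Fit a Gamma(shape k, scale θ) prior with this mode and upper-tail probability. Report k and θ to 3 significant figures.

k ≈ 2.19, θ ≈ 44.8

Gamma(k,θ) with k>1 has mode (k−1)θ, so θ = 53.4/(k−1).
Need P(X < 313) = 0.99 with θ tied to k this way. Start at k = 2, θ = 53.4: P(X<313) ≈ 0.980.
Too low — raise k to concentrate. Iterating converges to k ≈ 2.19.
Then θ = 53.4/(2.19−1) ≈ 44.8.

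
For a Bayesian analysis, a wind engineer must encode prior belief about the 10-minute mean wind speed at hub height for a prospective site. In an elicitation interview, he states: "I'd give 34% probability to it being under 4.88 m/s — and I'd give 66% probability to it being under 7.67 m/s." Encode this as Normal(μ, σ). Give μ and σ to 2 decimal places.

μ = 6.27, σ = 3.38

The p-quantile of Normal(μ,σ) is μ + z_p·σ, with z_{0.34} = -0.4125 and z_{0.66} = 0.4125.
Eliminate σ: μ = (z₂·x₁ − z₁·x₂)/(z₂ − z₁) = (0.4125·4.88 − (-0.4125)·7.67)/0.8249 = 6.27.
Then σ = (x₂ − x₁)/(z₂ − z₁) = (7.67 − 4.88)/0.8249 = 3.38.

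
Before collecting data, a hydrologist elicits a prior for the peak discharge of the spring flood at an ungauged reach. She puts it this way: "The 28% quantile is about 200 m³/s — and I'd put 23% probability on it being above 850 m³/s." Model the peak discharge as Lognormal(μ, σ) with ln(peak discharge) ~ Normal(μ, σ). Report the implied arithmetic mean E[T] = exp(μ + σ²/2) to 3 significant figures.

E[T] ≈ 689 m³/s

If T ~ Lognormal(μ,σ) then ln T ~ Normal(μ,σ), so the p-quantile of ln T is μ + z_p·σ.
ln(200) = 5.298 and ln(850) = 6.745; z_{0.28} = -0.5828, z_{0.77} = 0.7388.
σ = (6.745 − 5.298)/(0.7388 − (-0.5828)) = 1.095.
μ = 5.298 − (-0.5828)·1.095 = 5.936.
E[T] = exp(μ + σ²/2) = exp(5.936 + 0.5992) = 689 m³/s.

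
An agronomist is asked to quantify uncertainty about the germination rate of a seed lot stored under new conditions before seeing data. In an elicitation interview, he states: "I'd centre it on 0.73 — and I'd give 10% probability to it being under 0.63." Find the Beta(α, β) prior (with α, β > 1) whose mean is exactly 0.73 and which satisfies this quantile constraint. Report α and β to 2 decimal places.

α ≈ 24.65, β ≈ 9.12

With mean 0.73 fixed, write α = 0.73s, β = 0.27s where s = α+β.
Need P(θ < 0.63) = 0.1 under Beta(0.73s, 0.27s). Normal approximation: (q−m)/√(m(1−m)/s) ≈ z_{0.1} = -1.28, so s ≈ 0.73·0.27·(-1.28)²/(0.63−0.73)² = 32.4.
At s = 32.4: P(θ<0.63) ≈ 0.104. Adjusting to match 0.1 gives s ≈ 33.77.
So α = 0.73·33.77 ≈ 24.65, β = 0.27·33.77 ≈ 9.12.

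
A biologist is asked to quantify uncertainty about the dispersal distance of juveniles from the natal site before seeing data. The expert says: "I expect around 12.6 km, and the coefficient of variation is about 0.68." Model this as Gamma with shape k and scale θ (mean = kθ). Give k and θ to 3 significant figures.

k ≈ 2.16, θ ≈ 5.83

For Gamma(k, scale θ): mean = kθ, variance = kθ², so CV = 1/√k.
CV = 0.68, hence k = 1/CV² = 2.16.
Then θ = mean/k = 12.6/2.16 = 5.83.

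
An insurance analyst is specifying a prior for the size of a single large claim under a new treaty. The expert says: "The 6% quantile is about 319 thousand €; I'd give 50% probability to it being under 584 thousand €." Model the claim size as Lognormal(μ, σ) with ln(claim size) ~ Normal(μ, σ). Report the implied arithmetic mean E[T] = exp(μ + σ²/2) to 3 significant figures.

If T ~ Lognormal(μ,σ) then ln T ~ Normal(μ,σ), so the p-quantile of ln T is μ + z_p·σ.
ln(319) = 5.765 and ln(584) = 6.37; z_{0.06} = -1.555, z_{0.5} = 0.
σ = (6.37 − 5.765)/(0 − (-1.555)) = 0.389.
μ = 5.765 − (-1.555)·0.389 = 6.370.
E[T] = exp(μ + σ²/2) = exp(6.370 + 0.0756) = 630 thousand €.

E[T] ≈ 630 thousand €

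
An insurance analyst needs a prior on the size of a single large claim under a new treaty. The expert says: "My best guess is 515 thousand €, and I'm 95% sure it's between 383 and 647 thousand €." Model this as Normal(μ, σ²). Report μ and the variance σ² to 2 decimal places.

μ = 515.00, σ² = 4535.78

A symmetric 95% interval runs μ ± z·σ with z = 1.96.
Half-width = 132, so σ = 132/1.96 = 67.348 and σ² = 4535.78.
μ is the stated best guess, 515.00.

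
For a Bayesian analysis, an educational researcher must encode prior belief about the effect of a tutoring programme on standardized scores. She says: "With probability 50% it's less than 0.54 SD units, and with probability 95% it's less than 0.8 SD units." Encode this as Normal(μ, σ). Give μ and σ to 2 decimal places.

The p-quantile of Normal(μ,σ) is μ + z_p·σ, with z_{0.5} = 0 and z_{0.95} = 1.645.
Eliminate σ: μ = (z₂·x₁ − z₁·x₂)/(z₂ − z₁) = (1.645·0.54 − (0)·0.8)/1.645 = 0.54.
Then σ = (x₂ − x₁)/(z₂ − z₁) = (0.8 − 0.54)/1.645 = 0.16.

μ = 0.54, σ = 0.16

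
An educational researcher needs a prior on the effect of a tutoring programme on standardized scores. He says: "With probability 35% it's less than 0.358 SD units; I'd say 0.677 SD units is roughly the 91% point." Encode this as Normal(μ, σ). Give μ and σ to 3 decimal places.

For Normal(μ,σ), the p-quantile is μ + z_p·σ. Here z_{0.35} = -0.3853, z_{0.91} = 1.341.
So 0.358 = μ − 0.3853σ and 0.677 = μ + 1.341σ.
Subtracting: σ = (0.677 − 0.358)/(1.341 − (-0.3853)) = 0.185.
Then μ = 0.358 − (-0.3853)·0.185 = 0.429.

μ = 0.429, σ = 0.185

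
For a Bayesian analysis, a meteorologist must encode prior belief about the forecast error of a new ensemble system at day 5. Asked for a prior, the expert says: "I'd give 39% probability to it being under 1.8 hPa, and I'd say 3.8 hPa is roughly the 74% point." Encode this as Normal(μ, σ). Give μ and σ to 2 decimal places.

μ = 2.41, σ = 2.17

The p-quantile of Normal(μ,σ) is μ + z_p·σ, with z_{0.39} = -0.2793 and z_{0.74} = 0.6433.
Eliminate σ: μ = (z₂·x₁ − z₁·x₂)/(z₂ − z₁) = (0.6433·1.8 − (-0.2793)·3.8)/0.9227 = 2.41.
Then σ = (x₂ − x₁)/(z₂ − z₁) = (3.8 − 1.8)/0.9227 = 2.17.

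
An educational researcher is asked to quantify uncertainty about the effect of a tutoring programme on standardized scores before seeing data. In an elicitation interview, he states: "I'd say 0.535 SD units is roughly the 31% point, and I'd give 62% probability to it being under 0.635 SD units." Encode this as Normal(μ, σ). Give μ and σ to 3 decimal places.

μ = 0.597, σ = 0.125

The p-quantile of Normal(μ,σ) is μ + z_p·σ, with z_{0.31} = -0.4959 and z_{0.62} = 0.3055.
Eliminate σ: μ = (z₂·x₁ − z₁·x₂)/(z₂ − z₁) = (0.3055·0.535 − (-0.4959)·0.635)/0.8013 = 0.597.
Then σ = (x₂ − x₁)/(z₂ − z₁) = (0.635 − 0.535)/0.8013 = 0.125.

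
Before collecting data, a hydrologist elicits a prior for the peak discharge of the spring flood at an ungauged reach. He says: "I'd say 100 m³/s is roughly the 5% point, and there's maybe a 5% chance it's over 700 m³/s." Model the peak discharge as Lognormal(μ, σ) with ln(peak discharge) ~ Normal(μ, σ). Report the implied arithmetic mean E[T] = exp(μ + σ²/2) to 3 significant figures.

If T ~ Lognormal(μ,σ) then ln T ~ Normal(μ,σ), so the p-quantile of ln T is μ + z_p·σ.
ln(100) = 4.605 and ln(700) = 6.551; z_{0.05} = -1.645, z_{0.95} = 1.645.
σ = (6.551 − 4.605)/(1.645 − (-1.645)) = 0.592.
μ = 4.605 − (-1.645)·0.592 = 5.578.
E[T] = exp(μ + σ²/2) = exp(5.578 + 0.1749) = 315 m³/s.

E[T] ≈ 315 m³/s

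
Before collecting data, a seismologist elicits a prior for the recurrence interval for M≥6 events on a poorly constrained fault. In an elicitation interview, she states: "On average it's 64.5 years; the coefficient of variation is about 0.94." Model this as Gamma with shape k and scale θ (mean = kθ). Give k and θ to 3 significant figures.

For Gamma(k, scale θ): mean = kθ, variance = kθ², so CV = 1/√k.
CV = 0.94, hence k = 1/CV² = 1.13.
Then θ = mean/k = 64.5/1.13 = 57.

k ≈ 1.13, θ ≈ 57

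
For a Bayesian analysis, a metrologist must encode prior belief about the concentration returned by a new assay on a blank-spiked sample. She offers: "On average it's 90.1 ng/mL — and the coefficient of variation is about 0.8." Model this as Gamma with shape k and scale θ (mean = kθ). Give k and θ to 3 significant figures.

For Gamma(k, scale θ): mean = kθ, variance = kθ², so CV = 1/√k.
CV = 0.8, hence k = 1/CV² = 1.56.
Then θ = mean/k = 90.1/1.56 = 57.7.

k ≈ 1.56, θ ≈ 57.7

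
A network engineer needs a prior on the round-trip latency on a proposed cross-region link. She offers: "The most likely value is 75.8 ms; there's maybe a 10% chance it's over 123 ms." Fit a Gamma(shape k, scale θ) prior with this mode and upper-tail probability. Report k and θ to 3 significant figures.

Gamma(k,θ) with k>1 has mode (k−1)θ, so θ = 75.8/(k−1).
Need P(X < 123) = 0.9 with θ tied to k this way. Start at k = 2, θ = 75.8: P(X<123) ≈ 0.482.
Too low — raise k to concentrate. Iterating converges to k ≈ 9.03.
Then θ = 75.8/(9.03−1) ≈ 9.44.

k ≈ 9.03, θ ≈ 9.44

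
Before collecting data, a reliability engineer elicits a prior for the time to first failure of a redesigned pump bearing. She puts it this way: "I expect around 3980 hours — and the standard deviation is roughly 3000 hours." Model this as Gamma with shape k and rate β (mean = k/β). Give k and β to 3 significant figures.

For Gamma(k, rate β): mean = k/β, variance = k/β², so CV = 1/√k.
CV = SD/mean = 3000/3980 = 0.7538, hence k = 1/CV² = 1.76.
Then β = k/mean = 1.76/3980 = 0.000442.

k ≈ 1.76, β ≈ 0.000442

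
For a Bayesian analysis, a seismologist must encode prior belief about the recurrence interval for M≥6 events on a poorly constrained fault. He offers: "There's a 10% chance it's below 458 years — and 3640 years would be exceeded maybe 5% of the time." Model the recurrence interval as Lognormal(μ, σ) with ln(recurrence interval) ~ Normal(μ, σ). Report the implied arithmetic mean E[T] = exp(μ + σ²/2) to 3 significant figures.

E[T] ≈ 1460 years

If T ~ Lognormal(μ,σ) then ln T ~ Normal(μ,σ), so the p-quantile of ln T is μ + z_p·σ.
ln(458) = 6.127 and ln(3640) = 8.2; z_{0.1} = -1.282, z_{0.95} = 1.645.
σ = (8.2 − 6.127)/(1.645 − (-1.282)) = 0.708.
μ = 6.127 − (-1.282)·0.708 = 7.035.
E[T] = exp(μ + σ²/2) = exp(7.035 + 0.2509) = 1460 years.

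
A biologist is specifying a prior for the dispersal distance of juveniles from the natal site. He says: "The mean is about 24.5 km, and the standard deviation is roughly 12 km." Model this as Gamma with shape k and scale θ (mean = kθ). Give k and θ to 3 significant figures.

For Gamma(k, scale θ): mean = kθ, variance = kθ², so CV = 1/√k.
CV = SD/mean = 12/24.5 = 0.4898, hence k = 1/CV² = 4.17.
Then θ = mean/k = 24.5/4.17 = 5.88.

k ≈ 4.17, θ ≈ 5.88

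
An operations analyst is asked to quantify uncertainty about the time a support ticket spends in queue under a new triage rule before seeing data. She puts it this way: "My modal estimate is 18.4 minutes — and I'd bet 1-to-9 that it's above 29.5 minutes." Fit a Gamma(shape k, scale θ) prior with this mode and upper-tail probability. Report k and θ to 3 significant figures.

Gamma(k,θ) with k>1 has mode (k−1)θ, so θ = 18.4/(k−1).
Need P(X < 29.5) = 0.9 with θ tied to k this way. Start at k = 2, θ = 18.4: P(X<29.5) ≈ 0.476.
Too low — raise k to concentrate. Iterating converges to k ≈ 9.43.
Then θ = 18.4/(9.43−1) ≈ 2.18.

k ≈ 9.43, θ ≈ 2.18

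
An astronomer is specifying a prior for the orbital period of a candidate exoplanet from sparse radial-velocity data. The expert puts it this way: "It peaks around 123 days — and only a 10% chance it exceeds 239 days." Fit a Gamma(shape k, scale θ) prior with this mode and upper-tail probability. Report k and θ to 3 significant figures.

Gamma(k,θ) with k>1 has mode (k−1)θ, so θ = 123/(k−1).
Need P(X < 239) = 0.9 with θ tied to k this way. Start at k = 2, θ = 123: P(X<239) ≈ 0.578.
Too low — raise k to concentrate. Iterating converges to k ≈ 5.34.
Then θ = 123/(5.34−1) ≈ 28.3.

k ≈ 5.34, θ ≈ 28.3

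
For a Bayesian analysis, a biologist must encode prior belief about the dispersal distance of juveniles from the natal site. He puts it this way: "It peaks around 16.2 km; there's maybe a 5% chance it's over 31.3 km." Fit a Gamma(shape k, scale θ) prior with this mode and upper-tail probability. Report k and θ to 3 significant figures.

Gamma(k,θ) with k>1 has mode (k−1)θ, so θ = 16.2/(k−1).
Need P(X < 31.3) = 0.95 with θ tied to k this way. Start at k = 2, θ = 16.2: P(X<31.3) ≈ 0.575.
Too low — raise k to concentrate. Iterating converges to k ≈ 7.4.
Then θ = 16.2/(7.4−1) ≈ 2.53.

k ≈ 7.4, θ ≈ 2.53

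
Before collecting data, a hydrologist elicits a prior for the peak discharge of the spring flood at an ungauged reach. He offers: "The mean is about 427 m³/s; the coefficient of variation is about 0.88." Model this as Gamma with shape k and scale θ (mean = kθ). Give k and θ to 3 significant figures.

k ≈ 1.29, θ ≈ 331

For Gamma(k, scale θ): mean = kθ, variance = kθ², so CV = 1/√k.
CV = 0.88, hence k = 1/CV² = 1.29.
Then θ = mean/k = 427/1.29 = 331.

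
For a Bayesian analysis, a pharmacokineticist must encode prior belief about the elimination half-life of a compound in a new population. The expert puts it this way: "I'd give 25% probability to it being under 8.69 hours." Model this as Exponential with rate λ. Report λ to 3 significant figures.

P(T < 8.69) = 1 − e^(−λ·8.69) = 0.25, so λ = −ln(1−0.25)/8.69 = −ln(0.75)/8.69 = 0.0331.

λ ≈ 0.0331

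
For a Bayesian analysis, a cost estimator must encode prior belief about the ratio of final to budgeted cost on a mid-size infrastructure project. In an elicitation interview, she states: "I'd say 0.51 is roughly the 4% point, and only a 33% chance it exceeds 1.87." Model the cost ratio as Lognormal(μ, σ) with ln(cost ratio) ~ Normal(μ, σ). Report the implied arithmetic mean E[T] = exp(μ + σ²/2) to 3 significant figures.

E[T] ≈ 1.72

If T ~ Lognormal(μ,σ) then ln T ~ Normal(μ,σ), so the p-quantile of ln T is μ + z_p·σ.
ln(0.51) = -0.6733 and ln(1.87) = 0.6259; z_{0.04} = -1.751, z_{0.67} = 0.4399.
σ = (0.6259 − -0.6733)/(0.4399 − (-1.751)) = 0.593.
μ = -0.6733 − (-1.751)·0.593 = 0.365.
E[T] = exp(μ + σ²/2) = exp(0.365 + 0.1759) = 1.72.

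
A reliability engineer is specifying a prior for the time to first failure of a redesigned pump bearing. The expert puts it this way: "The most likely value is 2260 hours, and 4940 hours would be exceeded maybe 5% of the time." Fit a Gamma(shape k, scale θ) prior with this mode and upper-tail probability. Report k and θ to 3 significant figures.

k ≈ 5.5, θ ≈ 502

Gamma(k,θ) with k>1 has mode (k−1)θ, so θ = 2260/(k−1).
Need P(X < 4940) = 0.95 with θ tied to k this way. Start at k = 2, θ = 2260: P(X<4940) ≈ 0.642.
Too low — raise k to concentrate. Iterating converges to k ≈ 5.5.
Then θ = 2260/(5.5−1) ≈ 502.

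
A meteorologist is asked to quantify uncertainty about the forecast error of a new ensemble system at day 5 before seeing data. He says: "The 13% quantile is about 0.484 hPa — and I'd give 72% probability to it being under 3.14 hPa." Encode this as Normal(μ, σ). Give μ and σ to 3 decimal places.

The p-quantile of Normal(μ,σ) is μ + z_p·σ, with z_{0.13} = -1.126 and z_{0.72} = 0.5828.
Eliminate σ: μ = (z₂·x₁ − z₁·x₂)/(z₂ − z₁) = (0.5828·0.484 − (-1.126)·3.14)/1.709 = 2.234.
Then σ = (x₂ − x₁)/(z₂ − z₁) = (3.14 − 0.484)/1.709 = 1.554.

μ = 2.234, σ = 1.554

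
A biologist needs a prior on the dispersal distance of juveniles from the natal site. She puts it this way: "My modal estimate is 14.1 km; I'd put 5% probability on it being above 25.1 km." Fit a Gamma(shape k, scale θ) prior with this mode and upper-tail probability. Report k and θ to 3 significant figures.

k ≈ 9.38, θ ≈ 1.68

Gamma(k,θ) with k>1 has mode (k−1)θ, so θ = 14.1/(k−1).
Need P(X < 25.1) = 0.95 with θ tied to k this way. Start at k = 2, θ = 14.1: P(X<25.1) ≈ 0.531.
Too low — raise k to concentrate. Iterating converges to k ≈ 9.38.
Then θ = 14.1/(9.38−1) ≈ 1.68.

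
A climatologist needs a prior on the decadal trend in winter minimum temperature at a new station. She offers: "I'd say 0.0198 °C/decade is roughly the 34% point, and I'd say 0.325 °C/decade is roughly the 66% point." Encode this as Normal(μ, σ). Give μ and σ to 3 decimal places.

The p-quantile of Normal(μ,σ) is μ + z_p·σ, with z_{0.34} = -0.4125 and z_{0.66} = 0.4125.
Eliminate σ: μ = (z₂·x₁ − z₁·x₂)/(z₂ − z₁) = (0.4125·0.0198 − (-0.4125)·0.325)/0.8249 = 0.172.
Then σ = (x₂ − x₁)/(z₂ − z₁) = (0.325 − 0.0198)/0.8249 = 0.370.

μ = 0.172, σ = 0.370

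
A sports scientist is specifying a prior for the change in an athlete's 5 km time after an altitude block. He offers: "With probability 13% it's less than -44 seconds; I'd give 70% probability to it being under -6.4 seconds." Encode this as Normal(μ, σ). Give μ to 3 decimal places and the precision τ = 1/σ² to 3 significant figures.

μ = -18.344, τ = 0.00193

For Normal(μ,σ), the p-quantile is μ + z_p·σ. Here z_{0.13} = -1.126, z_{0.7} = 0.5244.
So -44 = μ − 1.126σ and -6.4 = μ + 0.5244σ.
Subtracting: σ = (-6.4 − -44)/(0.5244 − (-1.126)) = 22.777.
Then μ = -44 − (-1.126)·22.777 = -18.344.
Precision τ = 1/σ² = 1/22.78² = 0.00193.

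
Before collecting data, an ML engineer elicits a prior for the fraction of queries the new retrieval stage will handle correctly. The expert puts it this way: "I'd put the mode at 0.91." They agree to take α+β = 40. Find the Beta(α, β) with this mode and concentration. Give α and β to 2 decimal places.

α = 35.58, β = 4.42

For α,β > 1 the Beta mode is (α−1)/(α+β−2). With α+β = 40, the mode is (α−1)/38.
Set (α−1)/38 = 0.91 → α = 1 + 0.91·38 = 35.58.
β = 40 − α = 4.42.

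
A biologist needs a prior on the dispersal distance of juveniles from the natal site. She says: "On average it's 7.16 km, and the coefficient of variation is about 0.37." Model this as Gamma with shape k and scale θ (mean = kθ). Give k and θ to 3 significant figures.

k ≈ 7.3, θ ≈ 0.98

For Gamma(k, scale θ): mean = kθ, variance = kθ², so CV = 1/√k.
CV = 0.37, hence k = 1/CV² = 7.3.
Then θ = mean/k = 7.16/7.3 = 0.98.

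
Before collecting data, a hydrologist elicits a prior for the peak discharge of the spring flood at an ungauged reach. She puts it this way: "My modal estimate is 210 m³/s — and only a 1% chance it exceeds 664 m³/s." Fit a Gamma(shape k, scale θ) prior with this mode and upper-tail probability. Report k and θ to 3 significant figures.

Gamma(k,θ) with k>1 has mode (k−1)θ, so θ = 210/(k−1).
Need P(X < 664) = 0.99 with θ tied to k this way. Start at k = 2, θ = 210: P(X<664) ≈ 0.824.
Too low — raise k to concentrate. Iterating converges to k ≈ 4.35.
Then θ = 210/(4.35−1) ≈ 62.6.

k ≈ 4.35, θ ≈ 62.6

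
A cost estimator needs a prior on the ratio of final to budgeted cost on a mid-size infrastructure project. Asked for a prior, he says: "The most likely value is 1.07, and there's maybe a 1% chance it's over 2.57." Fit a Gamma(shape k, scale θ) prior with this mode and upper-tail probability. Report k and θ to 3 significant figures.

k ≈ 7.17, θ ≈ 0.174

Gamma(k,θ) with k>1 has mode (k−1)θ, so θ = 1.07/(k−1).
Need P(X < 2.57) = 0.99 with θ tied to k this way. Start at k = 2, θ = 1.07: P(X<2.57) ≈ 0.692.
Too low — raise k to concentrate. Iterating converges to k ≈ 7.17.
Then θ = 1.07/(7.17−1) ≈ 0.174.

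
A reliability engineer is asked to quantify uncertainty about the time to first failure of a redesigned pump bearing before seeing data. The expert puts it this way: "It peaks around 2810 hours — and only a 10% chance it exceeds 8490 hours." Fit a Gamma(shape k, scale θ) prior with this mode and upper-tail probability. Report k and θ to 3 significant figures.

k ≈ 2.55, θ ≈ 1810

Gamma(k,θ) with k>1 has mode (k−1)θ, so θ = 2810/(k−1).
Need P(X < 8490) = 0.9 with θ tied to k this way. Start at k = 2, θ = 2810: P(X<8490) ≈ 0.804.
Too low — raise k to concentrate. Iterating converges to k ≈ 2.55.
Then θ = 2810/(2.55−1) ≈ 1810.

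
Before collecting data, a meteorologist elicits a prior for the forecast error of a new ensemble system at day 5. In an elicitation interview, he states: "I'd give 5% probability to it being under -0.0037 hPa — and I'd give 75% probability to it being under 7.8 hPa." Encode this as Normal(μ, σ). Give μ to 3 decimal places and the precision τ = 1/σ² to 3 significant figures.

The p-quantile of Normal(μ,σ) is μ + z_p·σ, with z_{0.05} = -1.645 and z_{0.75} = 0.6745.
Eliminate σ: μ = (z₂·x₁ − z₁·x₂)/(z₂ − z₁) = (0.6745·-0.0037 − (-1.645)·7.8)/2.319 = 5.531.
Then σ = (x₂ − x₁)/(z₂ − z₁) = (7.8 − -0.0037)/2.319 = 3.365.
Precision τ = 1/σ² = 1/3.365² = 0.0883.

μ = 5.531, τ = 0.0883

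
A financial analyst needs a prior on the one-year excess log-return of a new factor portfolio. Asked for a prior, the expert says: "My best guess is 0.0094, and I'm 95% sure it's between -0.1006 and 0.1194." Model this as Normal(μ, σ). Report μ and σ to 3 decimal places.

A symmetric 95% interval runs μ ± z·σ with z = 1.96.
Half-width = 0.11, so σ = 0.11/1.96 = 0.056.
μ is the stated best guess, 0.009.

μ = 0.009, σ = 0.056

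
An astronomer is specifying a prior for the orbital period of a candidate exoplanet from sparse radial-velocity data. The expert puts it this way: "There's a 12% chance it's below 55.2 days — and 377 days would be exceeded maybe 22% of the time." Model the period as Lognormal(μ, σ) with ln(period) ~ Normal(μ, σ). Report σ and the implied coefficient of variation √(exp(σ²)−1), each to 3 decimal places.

σ ≈ 0.987, CV ≈ 1.284

If T ~ Lognormal(μ,σ) then ln T ~ Normal(μ,σ), so the p-quantile of ln T is μ + z_p·σ.
ln(55.2) = 4.011 and ln(377) = 5.932; z_{0.12} = -1.175, z_{0.78} = 0.7722.
σ = (5.932 − 4.011)/(0.7722 − (-1.175)) = 0.987.
μ = 4.011 − (-1.175)·0.987 = 5.170.
CV = √(exp(σ²)−1) = √(exp(0.9736)−1) = 1.284.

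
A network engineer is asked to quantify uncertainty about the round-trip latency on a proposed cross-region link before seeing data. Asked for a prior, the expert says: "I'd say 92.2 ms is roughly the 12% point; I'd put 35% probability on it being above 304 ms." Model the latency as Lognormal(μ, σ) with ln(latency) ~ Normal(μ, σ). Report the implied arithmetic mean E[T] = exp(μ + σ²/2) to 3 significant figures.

E[T] ≈ 303 ms

If T ~ Lognormal(μ,σ) then ln T ~ Normal(μ,σ), so the p-quantile of ln T is μ + z_p·σ.
ln(92.2) = 4.524 and ln(304) = 5.717; z_{0.12} = -1.175, z_{0.65} = 0.3853.
σ = (5.717 − 4.524)/(0.3853 − (-1.175)) = 0.765.
μ = 4.524 − (-1.175)·0.765 = 5.422.
E[T] = exp(μ + σ²/2) = exp(5.422 + 0.2923) = 303 ms.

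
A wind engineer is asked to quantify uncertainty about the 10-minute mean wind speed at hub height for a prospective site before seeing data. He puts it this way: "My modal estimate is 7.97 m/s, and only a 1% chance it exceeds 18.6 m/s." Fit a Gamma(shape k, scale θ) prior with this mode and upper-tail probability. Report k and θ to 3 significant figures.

k ≈ 7.63, θ ≈ 1.2

Gamma(k,θ) with k>1 has mode (k−1)θ, so θ = 7.97/(k−1).
Need P(X < 18.6) = 0.99 with θ tied to k this way. Start at k = 2, θ = 7.97: P(X<18.6) ≈ 0.677.
Too low — raise k to concentrate. Iterating converges to k ≈ 7.63.
Then θ = 7.97/(7.63−1) ≈ 1.2.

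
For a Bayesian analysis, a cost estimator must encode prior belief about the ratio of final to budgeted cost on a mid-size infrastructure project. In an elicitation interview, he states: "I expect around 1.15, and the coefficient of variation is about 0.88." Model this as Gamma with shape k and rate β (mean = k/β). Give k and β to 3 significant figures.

For Gamma(k, rate β): mean = k/β, variance = k/β², so CV = 1/√k.
CV = 0.88, hence k = 1/CV² = 1.29.
Then β = k/mean = 1.29/1.15 = 1.12.

k ≈ 1.29, β ≈ 1.12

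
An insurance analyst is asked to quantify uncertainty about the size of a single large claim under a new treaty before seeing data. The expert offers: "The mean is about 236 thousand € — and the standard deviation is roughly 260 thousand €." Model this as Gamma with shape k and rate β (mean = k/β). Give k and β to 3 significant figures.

k ≈ 0.824, β ≈ 0.00349

For Gamma(k, rate β): mean = k/β, variance = k/β², so CV = 1/√k.
CV = SD/mean = 260/236 = 1.102, hence k = 1/CV² = 0.824.
Then β = k/mean = 0.824/236 = 0.00349.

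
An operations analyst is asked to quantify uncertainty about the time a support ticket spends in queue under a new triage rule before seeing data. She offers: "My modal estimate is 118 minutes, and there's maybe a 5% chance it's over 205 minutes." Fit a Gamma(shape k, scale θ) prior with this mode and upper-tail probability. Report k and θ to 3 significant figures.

Gamma(k,θ) with k>1 has mode (k−1)θ, so θ = 118/(k−1).
Need P(X < 205) = 0.95 with θ tied to k this way. Start at k = 2, θ = 118: P(X<205) ≈ 0.518.
Too low — raise k to concentrate. Iterating converges to k ≈ 10.1.
Then θ = 118/(10.1−1) ≈ 12.9.

k ≈ 10.1, θ ≈ 12.9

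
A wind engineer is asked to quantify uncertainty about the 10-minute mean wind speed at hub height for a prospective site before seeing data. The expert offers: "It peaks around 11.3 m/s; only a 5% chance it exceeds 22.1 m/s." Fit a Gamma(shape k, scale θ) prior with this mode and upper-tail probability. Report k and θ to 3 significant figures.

k ≈ 7.17, θ ≈ 1.83

Gamma(k,θ) with k>1 has mode (k−1)θ, so θ = 11.3/(k−1).
Need P(X < 22.1) = 0.95 with θ tied to k this way. Start at k = 2, θ = 11.3: P(X<22.1) ≈ 0.582.
Too low — raise k to concentrate. Iterating converges to k ≈ 7.17.
Then θ = 11.3/(7.17−1) ≈ 1.83.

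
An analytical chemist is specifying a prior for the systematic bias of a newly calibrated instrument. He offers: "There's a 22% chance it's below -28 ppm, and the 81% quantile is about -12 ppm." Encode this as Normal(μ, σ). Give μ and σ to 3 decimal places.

μ = -20.512, σ = 9.696

For Normal(μ,σ), the p-quantile is μ + z_p·σ. Here z_{0.22} = -0.7722, z_{0.81} = 0.8779.
So -28 = μ − 0.7722σ and -12 = μ + 0.8779σ.
Subtracting: σ = (-12 − -28)/(0.8779 − (-0.7722)) = 9.696.
Then μ = -28 − (-0.7722)·9.696 = -20.512.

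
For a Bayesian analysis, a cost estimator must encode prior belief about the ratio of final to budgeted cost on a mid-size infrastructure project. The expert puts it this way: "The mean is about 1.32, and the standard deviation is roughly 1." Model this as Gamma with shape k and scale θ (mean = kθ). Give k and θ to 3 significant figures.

For Gamma(k, scale θ): mean = kθ, variance = kθ², so CV = 1/√k.
CV = SD/mean = 1/1.32 = 0.7576, hence k = 1/CV² = 1.74.
Then θ = mean/k = 1.32/1.74 = 0.758.

k ≈ 1.74, θ ≈ 0.758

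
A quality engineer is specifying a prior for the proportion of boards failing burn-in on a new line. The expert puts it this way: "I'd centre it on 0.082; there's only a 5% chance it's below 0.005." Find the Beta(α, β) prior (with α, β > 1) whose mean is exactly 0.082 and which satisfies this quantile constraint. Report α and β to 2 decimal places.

α ≈ 1.04, β ≈ 11.62

With mean 0.082 fixed, write α = 0.082s, β = 0.918s where s = α+β.
Need P(θ < 0.005) = 0.05 under Beta(0.082s, 0.918s). Normal approximation: (q−m)/√(m(1−m)/s) ≈ z_{0.05} = -1.64, so s ≈ 0.082·0.918·(-1.64)²/(0.005−0.082)² = 34.4.
At s = 34.4: P(θ<0.005) ≈ 0.001. Adjusting to match 0.05 gives s ≈ 12.66.
So α = 0.082·12.66 ≈ 1.04, β = 0.918·12.66 ≈ 11.62.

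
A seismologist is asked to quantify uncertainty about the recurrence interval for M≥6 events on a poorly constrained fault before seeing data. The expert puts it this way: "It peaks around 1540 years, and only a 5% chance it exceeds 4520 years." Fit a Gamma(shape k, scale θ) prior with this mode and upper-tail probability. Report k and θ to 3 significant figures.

Gamma(k,θ) with k>1 has mode (k−1)θ, so θ = 1540/(k−1).
Need P(X < 4520) = 0.95 with θ tied to k this way. Start at k = 2, θ = 1540: P(X<4520) ≈ 0.791.
Too low — raise k to concentrate. Iterating converges to k ≈ 3.29.
Then θ = 1540/(3.29−1) ≈ 672.

k ≈ 3.29, θ ≈ 672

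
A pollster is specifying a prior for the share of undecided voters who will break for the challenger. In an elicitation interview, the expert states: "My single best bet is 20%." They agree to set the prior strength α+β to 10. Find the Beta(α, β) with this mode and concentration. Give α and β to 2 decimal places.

α = 2.60, β = 7.40

For α,β > 1 the Beta mode is (α−1)/(α+β−2). With α+β = 10, the mode is (α−1)/8.
Set (α−1)/8 = 0.2 → α = 1 + 0.2·8 = 2.60.
β = 10 − α = 7.40.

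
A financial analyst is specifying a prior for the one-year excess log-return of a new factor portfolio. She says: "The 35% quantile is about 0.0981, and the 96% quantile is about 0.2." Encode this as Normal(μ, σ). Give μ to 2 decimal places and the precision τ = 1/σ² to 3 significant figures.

μ = 0.12, τ = 439

For Normal(μ,σ), the p-quantile is μ + z_p·σ. Here z_{0.35} = -0.3853, z_{0.96} = 1.751.
So 0.0981 = μ − 0.3853σ and 0.2 = μ + 1.751σ.
Subtracting: σ = (0.2 − 0.0981)/(1.751 − (-0.3853)) = 0.05.
Then μ = 0.0981 − (-0.3853)·0.05 = 0.12.
Precision τ = 1/σ² = 1/0.04771² = 439.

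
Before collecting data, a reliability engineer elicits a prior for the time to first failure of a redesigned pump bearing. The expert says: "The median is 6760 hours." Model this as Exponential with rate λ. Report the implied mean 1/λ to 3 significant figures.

Exponential median = ln 2 / λ, so λ = ln 2 / 6760.0 = 0.000103.
Mean = 1/λ = 9750 hours.

mean ≈ 9750 hours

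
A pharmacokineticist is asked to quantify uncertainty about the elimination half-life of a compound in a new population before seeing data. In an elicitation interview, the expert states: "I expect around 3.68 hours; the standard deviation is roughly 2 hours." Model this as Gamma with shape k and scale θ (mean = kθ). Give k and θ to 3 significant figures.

For Gamma(k, scale θ): mean = kθ, variance = kθ², so CV = 1/√k.
CV = SD/mean = 2/3.68 = 0.5435, hence k = 1/CV² = 3.39.
Then θ = mean/k = 3.68/3.39 = 1.09.

k ≈ 3.39, θ ≈ 1.09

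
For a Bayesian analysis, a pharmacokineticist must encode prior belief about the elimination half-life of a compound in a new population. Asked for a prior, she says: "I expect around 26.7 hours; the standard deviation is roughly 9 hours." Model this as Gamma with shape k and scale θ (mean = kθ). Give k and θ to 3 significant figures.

For Gamma(k, scale θ): mean = kθ, variance = kθ², so CV = 1/√k.
CV = SD/mean = 9/26.7 = 0.3371, hence k = 1/CV² = 8.8.
Then θ = mean/k = 26.7/8.8 = 3.03.

k ≈ 8.8, θ ≈ 3.03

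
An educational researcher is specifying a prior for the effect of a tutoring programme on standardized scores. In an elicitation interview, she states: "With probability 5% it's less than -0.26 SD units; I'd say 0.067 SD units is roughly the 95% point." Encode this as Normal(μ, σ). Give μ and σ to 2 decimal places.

μ = -0.10, σ = 0.10

The p-quantile of Normal(μ,σ) is μ + z_p·σ, with z_{0.05} = -1.645 and z_{0.95} = 1.645.
Eliminate σ: μ = (z₂·x₁ − z₁·x₂)/(z₂ − z₁) = (1.645·-0.26 − (-1.645)·0.067)/3.29 = -0.10.
Then σ = (x₂ − x₁)/(z₂ − z₁) = (0.067 − -0.26)/3.29 = 0.10.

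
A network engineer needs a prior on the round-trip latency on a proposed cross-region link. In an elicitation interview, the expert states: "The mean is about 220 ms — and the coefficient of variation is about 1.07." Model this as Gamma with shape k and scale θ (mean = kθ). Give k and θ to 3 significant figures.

For Gamma(k, scale θ): mean = kθ, variance = kθ², so CV = 1/√k.
CV = 1.07, hence k = 1/CV² = 0.873.
Then θ = mean/k = 220/0.873 = 252.

k ≈ 0.873, θ ≈ 252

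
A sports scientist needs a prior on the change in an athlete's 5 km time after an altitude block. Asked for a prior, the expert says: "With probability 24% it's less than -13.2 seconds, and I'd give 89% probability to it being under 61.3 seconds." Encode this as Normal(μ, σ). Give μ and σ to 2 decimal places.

For Normal(μ,σ), the p-quantile is μ + z_p·σ. Here z_{0.24} = -0.7063, z_{0.89} = 1.227.
So -13.2 = μ − 0.7063σ and 61.3 = μ + 1.227σ.
Subtracting: σ = (61.3 − -13.2)/(1.227 − (-0.7063)) = 38.54.
Then μ = -13.2 − (-0.7063)·38.54 = 14.02.

μ = 14.02, σ = 38.54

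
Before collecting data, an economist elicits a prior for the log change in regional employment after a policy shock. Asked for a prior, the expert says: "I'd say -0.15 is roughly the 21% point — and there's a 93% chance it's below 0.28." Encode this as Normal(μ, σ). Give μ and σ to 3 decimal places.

For Normal(μ,σ), the p-quantile is μ + z_p·σ. Here z_{0.21} = -0.8064, z_{0.93} = 1.476.
So -0.15 = μ − 0.8064σ and 0.28 = μ + 1.476σ.
Subtracting: σ = (0.28 − -0.15)/(1.476 − (-0.8064)) = 0.188.
Then μ = -0.15 − (-0.8064)·0.188 = 0.002.

μ = 0.002, σ = 0.188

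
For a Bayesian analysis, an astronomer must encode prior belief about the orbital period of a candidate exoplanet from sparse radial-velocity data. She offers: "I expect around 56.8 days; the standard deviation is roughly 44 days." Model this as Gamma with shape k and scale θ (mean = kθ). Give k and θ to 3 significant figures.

k ≈ 1.67, θ ≈ 34.1

For Gamma(k, scale θ): mean = kθ, variance = kθ², so CV = 1/√k.
CV = SD/mean = 44/56.8 = 0.7746, hence k = 1/CV² = 1.67.
Then θ = mean/k = 56.8/1.67 = 34.1.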